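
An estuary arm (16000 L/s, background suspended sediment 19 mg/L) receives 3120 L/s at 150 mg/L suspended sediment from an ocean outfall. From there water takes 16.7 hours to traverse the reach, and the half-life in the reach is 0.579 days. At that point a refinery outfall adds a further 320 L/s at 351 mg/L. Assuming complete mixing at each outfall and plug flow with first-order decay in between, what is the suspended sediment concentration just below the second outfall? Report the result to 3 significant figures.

23.0 mg/L

Flow-weighted average: C = (16000·19.00 + 3120·150.0) / 19120 = 772000/19120 = 40.38 mg/L; combined flow 19120 L/s.
Half-life 0.579 d → k = ln 2 / 0.579 = 1.197 d⁻¹.
Applying C = C₀e^(−kt): 40.38 × 0.4347 = 17.55 mg/L.
At the second outfall, C = (19120·17.55 + 320.0·351.0) / (19120 + 320.0) = 23.04 mg/L.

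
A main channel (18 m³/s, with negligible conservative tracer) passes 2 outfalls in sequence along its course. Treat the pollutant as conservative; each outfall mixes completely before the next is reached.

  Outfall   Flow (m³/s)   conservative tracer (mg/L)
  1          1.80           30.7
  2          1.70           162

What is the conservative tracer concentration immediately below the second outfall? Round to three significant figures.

15.4 mg/L

Below outfall 1: Q → 19.80 m³/s, C = (18.00·0 + 1.800·30.70)/19.80 = 2.791 mg/L.
Below outfall 2: Q → 21.50 m³/s, C = (19.80·2.791 + 1.700·162.0)/21.50 = 15.38 mg/L.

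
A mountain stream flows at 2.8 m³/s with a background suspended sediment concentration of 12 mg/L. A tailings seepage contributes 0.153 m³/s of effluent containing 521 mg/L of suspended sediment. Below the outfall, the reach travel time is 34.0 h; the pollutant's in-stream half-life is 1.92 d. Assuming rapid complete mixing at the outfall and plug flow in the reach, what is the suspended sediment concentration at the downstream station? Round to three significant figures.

Flow-weighted average: C = (2.800·12.00 + 0.1530·521.0) / 2.953 = 113.3/2.953 = 38.37 mg/L.
Half-life 1.92 d → k = ln 2 / 1.92 = 0.3610 d⁻¹.
Decay over the reach: 38.37·exp(−kt) = 38.37·0.5996 = 23.01 mg/L.

23.0 mg/L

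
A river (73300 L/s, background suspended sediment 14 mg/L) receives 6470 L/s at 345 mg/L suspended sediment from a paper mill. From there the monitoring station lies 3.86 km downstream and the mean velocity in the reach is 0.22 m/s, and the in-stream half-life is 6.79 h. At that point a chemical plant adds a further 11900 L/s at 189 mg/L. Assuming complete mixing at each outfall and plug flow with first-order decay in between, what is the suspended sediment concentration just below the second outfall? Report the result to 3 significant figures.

Conservation of mass: C = (73300·14.00 + 6470·345.0) / 79770 = 3258000/79770 = 40.85 mg/L; combined flow 79770 L/s.
Travel time t = 3.86·1000 / 0.22 = 17550 s = 4.874 h.
Half-life 6.79 h → k = ln 2 / 6.79 = 0.1021 h⁻¹ = 2.450 d⁻¹.
After decay, C = 40.85 × e^(−kt) = 40.85 × 0.6080 = 24.84 mg/L.
At the second outfall, C = (79770·24.84 + 11900·189.0) / (79770 + 11900) = 46.15 mg/L.

46.1 mg/L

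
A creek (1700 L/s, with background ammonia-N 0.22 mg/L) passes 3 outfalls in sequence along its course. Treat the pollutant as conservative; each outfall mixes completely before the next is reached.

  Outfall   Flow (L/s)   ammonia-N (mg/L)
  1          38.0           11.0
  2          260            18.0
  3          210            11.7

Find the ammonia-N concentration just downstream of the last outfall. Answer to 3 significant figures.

3.59 mg/L

Outfall 1: combined Q = 1738 L/s; C = (1700·0.2200 + 38.00·11.00)/1738 = 0.4557 mg/L.
Outfall 2: combined Q = 1998 L/s; C = (1738·0.4557 + 260.0·18.00)/1998 = 2.739 mg/L.
Outfall 3: combined Q = 2208 L/s; C = (1998·2.739 + 210.0·11.70)/2208 = 3.591 mg/L.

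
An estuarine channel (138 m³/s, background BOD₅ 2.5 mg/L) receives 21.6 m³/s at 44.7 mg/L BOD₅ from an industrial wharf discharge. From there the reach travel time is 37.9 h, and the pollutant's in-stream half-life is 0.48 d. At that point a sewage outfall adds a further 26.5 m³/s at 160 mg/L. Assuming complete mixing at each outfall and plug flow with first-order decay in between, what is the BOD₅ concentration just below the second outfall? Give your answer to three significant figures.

After mixing, C = (138.0·2.500 + 21.60·44.70) / 159.6 = 1311/159.6 = 8.211 mg/L; combined flow 159.6 m³/s.
Half-life 0.48 d → k = ln 2 / 0.48 = 1.444 d⁻¹.
After decay, C = 8.211 × e^(−kt) = 8.211 × 0.1022 = 0.8395 mg/L.
At the second outfall, C = (159.6·0.8395 + 26.50·160.0) / (159.6 + 26.50) = 23.50 mg/L.

23.5 mg/L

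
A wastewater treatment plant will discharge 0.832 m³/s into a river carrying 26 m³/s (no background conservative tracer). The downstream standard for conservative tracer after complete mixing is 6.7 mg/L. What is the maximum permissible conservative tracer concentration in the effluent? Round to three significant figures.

216 mg/L

At the limit, (Qr·Cr + Qe·Cₑ)/(Qr + Qe) = 6.7:
Cₑ = (26.83·6.7 − 26.00·0) / 0.8320 = 216.1 mg/L.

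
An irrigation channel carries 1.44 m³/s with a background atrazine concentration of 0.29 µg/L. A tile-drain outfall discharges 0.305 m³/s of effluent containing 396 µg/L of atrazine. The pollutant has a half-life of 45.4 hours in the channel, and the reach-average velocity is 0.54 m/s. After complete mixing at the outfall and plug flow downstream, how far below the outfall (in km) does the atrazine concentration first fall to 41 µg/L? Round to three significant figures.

67.1 km

Mass balance: C = (1.440·0.2900 + 0.3050·396.0) / 1.745 = 121.2/1.745 = 69.45 µg/L.
Half-life 45.4 h → k = ln 2 / 45.4 = 0.01527 h⁻¹ = 0.3664 d⁻¹.
Set 69.45·exp(−k·t) = 41 → t = ln(69.45/41)/k = 124300 s = 34.52 h.
Distance = v·t = 0.54·124300 = 67110 m = 67.11 km.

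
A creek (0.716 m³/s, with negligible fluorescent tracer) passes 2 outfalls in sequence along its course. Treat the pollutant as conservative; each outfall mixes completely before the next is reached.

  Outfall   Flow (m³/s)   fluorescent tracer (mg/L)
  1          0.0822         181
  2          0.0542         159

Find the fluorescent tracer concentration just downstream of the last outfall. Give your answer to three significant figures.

27.6 mg/L

Outfall 1: combined Q = 0.7982 m³/s; C = (0.7160·0 + 0.08220·181.0)/0.7982 = 18.64 mg/L.
Outfall 2: combined Q = 0.8524 m³/s; C = (0.7982·18.64 + 0.05420·159.0)/0.8524 = 27.56 mg/L.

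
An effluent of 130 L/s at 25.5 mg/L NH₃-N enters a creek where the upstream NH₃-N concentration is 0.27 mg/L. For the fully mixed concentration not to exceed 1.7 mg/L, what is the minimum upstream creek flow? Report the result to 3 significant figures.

Set C_mix = 1.7: (Q·0.2700 + 130.0·25.50) / (Q + 130.0) = 1.7
→ Q = 130.0·(25.50 − 1.7)/(1.7 − 0.2700) = 2164 L/s.

2160 L/s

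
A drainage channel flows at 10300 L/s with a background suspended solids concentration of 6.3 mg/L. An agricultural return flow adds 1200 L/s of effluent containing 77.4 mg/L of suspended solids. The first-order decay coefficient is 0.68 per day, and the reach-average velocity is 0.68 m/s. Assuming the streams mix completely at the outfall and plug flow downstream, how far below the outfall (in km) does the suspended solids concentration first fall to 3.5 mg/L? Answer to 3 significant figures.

Mass balance: C = (10300·6.300 + 1200·77.40) / 11500 = 157800/11500 = 13.72 mg/L.
Set 13.72·exp(−k·t) = 3.5 → t = ln(13.72/3.5)/k = 173600 s = 48.21 h.
Distance = v·t = 0.68·173600 = 118000 m = 118.0 km.

118 km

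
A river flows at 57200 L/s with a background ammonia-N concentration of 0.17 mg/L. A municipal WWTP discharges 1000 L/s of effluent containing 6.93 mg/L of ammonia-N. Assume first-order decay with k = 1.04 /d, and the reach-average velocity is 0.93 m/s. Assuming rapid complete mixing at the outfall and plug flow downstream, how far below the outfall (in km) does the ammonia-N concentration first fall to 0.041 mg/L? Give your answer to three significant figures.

150 km

Mixed concentration C = ΣQC/ΣQ = (57200·0.1700 + 1000·6.930) / 58200 = 16650/58200 = 0.2862 mg/L.
Set 0.2862·exp(−k·t) = 0.041 → t = ln(0.2862/0.041)/k = 161400 s = 44.84 h.
Distance = v·t = 0.93·161400 = 150100 m = 150.1 km.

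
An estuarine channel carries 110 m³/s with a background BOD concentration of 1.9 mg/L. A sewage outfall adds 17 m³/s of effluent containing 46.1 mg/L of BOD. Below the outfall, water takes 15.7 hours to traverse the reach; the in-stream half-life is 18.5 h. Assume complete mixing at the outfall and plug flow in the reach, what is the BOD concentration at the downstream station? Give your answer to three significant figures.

Flow-weighted average: C = (110.0·1.900 + 17.00·46.10) / 127.0 = 992.7/127.0 = 7.817 mg/L.
Half-life 18.5 h → k = ln 2 / 18.5 = 0.03747 h⁻¹ = 0.8992 d⁻¹.
First-order decay: C = 7.817·exp(−k·t) = 7.817·0.5553 = 4.341 mg/L.

4.34 mg/L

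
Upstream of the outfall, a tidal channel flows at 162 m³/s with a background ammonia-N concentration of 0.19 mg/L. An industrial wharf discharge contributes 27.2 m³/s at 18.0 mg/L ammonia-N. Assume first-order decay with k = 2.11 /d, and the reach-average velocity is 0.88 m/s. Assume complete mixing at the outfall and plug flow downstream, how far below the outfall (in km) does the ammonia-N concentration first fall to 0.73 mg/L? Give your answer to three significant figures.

Mass balance: C = (162.0·0.1900 + 27.20·18.00) / 189.2 = 520.4/189.2 = 2.750 mg/L.
Set 2.750·exp(−k·t) = 0.73 → t = ln(2.750/0.73)/k = 54320 s = 15.09 h.
Distance = v·t = 0.88·54320 = 47800 m = 47.80 km.

47.8 km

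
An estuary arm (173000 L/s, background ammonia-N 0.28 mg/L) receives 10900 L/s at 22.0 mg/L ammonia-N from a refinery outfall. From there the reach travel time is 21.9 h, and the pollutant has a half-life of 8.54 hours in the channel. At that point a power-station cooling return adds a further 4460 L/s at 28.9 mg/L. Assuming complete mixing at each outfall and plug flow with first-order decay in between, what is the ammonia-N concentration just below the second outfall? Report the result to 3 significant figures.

0.943 mg/L

After mixing, C = (173000·0.2800 + 10900·22.00) / 183900 = 288200/183900 = 1.567 mg/L; combined flow 183900 L/s.
Half-life 8.54 h → k = ln 2 / 8.54 = 0.08116 h⁻¹ = 1.948 d⁻¹.
Applying C = C₀e^(−kt): 1.567 × 0.1691 = 0.2650 mg/L.
At the second outfall, C = (183900·0.2650 + 4460·28.90) / (183900 + 4460) = 0.9430 mg/L.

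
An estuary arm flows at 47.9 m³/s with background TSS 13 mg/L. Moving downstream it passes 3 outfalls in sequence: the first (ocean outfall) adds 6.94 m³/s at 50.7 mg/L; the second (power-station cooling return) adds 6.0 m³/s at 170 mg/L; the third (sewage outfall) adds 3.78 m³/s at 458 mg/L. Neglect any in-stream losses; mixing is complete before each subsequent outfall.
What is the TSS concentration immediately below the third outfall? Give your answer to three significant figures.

After outfall 1: Q = 47.90 + 6.940 = 54.84 m³/s; C = (47.90·13.00 + 6.940·50.70)/54.84 = 17.77 mg/L.
After outfall 2: Q = 54.84 + 6.000 = 60.84 m³/s; C = (54.84·17.77 + 6.000·170.0)/60.84 = 32.78 mg/L.
After outfall 3: Q = 60.84 + 3.780 = 64.62 m³/s; C = (60.84·32.78 + 3.780·458.0)/64.62 = 57.66 mg/L.

57.7 mg/L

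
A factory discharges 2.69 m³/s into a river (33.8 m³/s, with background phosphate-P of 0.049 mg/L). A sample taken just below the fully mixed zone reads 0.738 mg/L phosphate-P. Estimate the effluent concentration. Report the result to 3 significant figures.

9.40 mg/L

Mass balance: 33.80·0.04900 + 2.690·Cₑ = 36.49·0.7380
→ Cₑ = (36.49·0.7380 − 33.80·0.04900) / 2.690 = 9.395 mg/L.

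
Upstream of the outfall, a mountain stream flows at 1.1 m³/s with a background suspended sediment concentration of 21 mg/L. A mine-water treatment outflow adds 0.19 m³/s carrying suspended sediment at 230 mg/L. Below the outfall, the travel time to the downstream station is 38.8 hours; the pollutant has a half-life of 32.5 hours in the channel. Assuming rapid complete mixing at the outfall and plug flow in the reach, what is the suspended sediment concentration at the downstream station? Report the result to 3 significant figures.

Mass balance: C = (1.100·21.00 + 0.1900·230.0) / 1.290 = 66.80/1.290 = 51.78 mg/L.
Half-life 32.5 h → k = ln 2 / 32.5 = 0.02133 h⁻¹ = 0.5119 d⁻¹.
After decay, C = 51.78 × e^(−kt) = 51.78 × 0.4371 = 22.64 mg/L.

22.6 mg/L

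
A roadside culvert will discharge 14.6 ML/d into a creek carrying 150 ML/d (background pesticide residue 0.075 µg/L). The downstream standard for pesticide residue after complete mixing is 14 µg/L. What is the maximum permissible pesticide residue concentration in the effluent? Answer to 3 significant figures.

At the limit, (Qr·Cr + Qe·Cₑ)/(Qr + Qe) = 14:
Cₑ = (164.6·14 − 150.0·0.07500) / 14.60 = 157.1 µg/L.

157 µg/L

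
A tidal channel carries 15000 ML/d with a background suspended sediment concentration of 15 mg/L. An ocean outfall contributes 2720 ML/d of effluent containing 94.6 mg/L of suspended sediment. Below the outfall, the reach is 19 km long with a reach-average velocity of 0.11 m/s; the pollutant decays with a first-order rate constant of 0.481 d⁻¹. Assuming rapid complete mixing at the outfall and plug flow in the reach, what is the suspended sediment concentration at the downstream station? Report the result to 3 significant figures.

Conservation of mass: C = (15000·15.00 + 2720·94.60) / 17720 = 482300/17720 = 27.22 mg/L.
Travel time t = 19·1000 / 0.11 = 172700 s = 47.98 h.
First-order decay: C = 27.22·exp(−k·t) = 27.22·0.3823 = 10.41 mg/L.

10.4 mg/L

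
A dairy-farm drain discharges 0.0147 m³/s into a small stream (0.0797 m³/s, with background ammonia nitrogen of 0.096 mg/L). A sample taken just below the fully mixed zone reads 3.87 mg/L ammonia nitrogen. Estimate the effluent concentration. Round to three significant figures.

Mass balance: 0.07970·0.09600 + 0.01470·Cₑ = 0.09440·3.870
→ Cₑ = (0.09440·3.870 − 0.07970·0.09600) / 0.01470 = 24.33 mg/L.

24.3 mg/L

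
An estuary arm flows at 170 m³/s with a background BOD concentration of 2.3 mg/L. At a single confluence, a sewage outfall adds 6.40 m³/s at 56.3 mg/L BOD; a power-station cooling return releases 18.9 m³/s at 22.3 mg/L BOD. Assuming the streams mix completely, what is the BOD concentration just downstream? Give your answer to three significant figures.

Mass balance: C = (170.0·2.300 + 6.400·56.30 + 18.90·22.30) / 195.3 = 1173/195.3 = 6.005 mg/L.

6.01 mg/L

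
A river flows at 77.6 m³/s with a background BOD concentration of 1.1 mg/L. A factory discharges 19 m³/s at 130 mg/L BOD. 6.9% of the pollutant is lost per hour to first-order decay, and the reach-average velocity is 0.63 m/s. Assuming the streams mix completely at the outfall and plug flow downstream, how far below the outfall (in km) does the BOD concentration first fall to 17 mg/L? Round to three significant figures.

14.0 km

Conservation of mass: C = (77.60·1.100 + 19.00·130.0) / 96.60 = 2555/96.60 = 26.45 mg/L.
6.9%/h lost → k = −ln(1 − 0.069) = 0.07150 h⁻¹.
Set 26.45·exp(−k·t) = 17 → t = ln(26.45/17)/k = 22260 s = 6.184 h.
Distance = v·t = 0.63·22260 = 14030 m = 14.03 km.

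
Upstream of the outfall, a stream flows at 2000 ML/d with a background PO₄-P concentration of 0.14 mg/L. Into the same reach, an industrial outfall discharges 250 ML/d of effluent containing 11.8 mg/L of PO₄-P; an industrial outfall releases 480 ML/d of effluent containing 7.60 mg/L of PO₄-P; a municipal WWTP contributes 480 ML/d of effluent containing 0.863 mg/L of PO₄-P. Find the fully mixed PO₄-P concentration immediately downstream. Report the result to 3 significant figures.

After mixing, C = (2000·0.1400 + 250.0·11.80 + 480.0·7.600 + 480.0·0.8630) / 3210 = 7292/3210 = 2.272 mg/L.

2.27 mg/L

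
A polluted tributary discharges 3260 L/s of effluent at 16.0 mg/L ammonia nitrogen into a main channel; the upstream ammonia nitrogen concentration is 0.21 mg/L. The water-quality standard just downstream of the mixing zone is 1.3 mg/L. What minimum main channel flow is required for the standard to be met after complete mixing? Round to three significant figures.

Set C_mix = 1.3: (Q·0.2100 + 3260·16.00) / (Q + 3260) = 1.3
→ Q = 3260·(16.00 − 1.3)/(1.3 − 0.2100) = 43970 L/s.

44000 L/s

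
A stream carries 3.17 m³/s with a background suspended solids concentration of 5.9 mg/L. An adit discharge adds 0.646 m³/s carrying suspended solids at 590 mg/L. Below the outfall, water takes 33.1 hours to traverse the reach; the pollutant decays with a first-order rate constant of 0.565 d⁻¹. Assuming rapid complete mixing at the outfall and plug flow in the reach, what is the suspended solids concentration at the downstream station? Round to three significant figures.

48.1 mg/L

Mixed concentration C = ΣQC/ΣQ = (3.170·5.900 + 0.6460·590.0) / 3.816 = 399.8/3.816 = 104.8 mg/L.
First-order decay: C = 104.8·exp(−k·t) = 104.8·0.4588 = 48.07 mg/L.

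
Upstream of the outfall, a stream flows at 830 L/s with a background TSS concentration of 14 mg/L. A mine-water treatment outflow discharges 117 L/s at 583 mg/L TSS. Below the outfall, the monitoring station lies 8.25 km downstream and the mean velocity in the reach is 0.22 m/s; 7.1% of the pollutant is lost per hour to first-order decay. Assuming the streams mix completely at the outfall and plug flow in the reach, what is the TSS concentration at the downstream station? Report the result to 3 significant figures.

Mixed concentration C = ΣQC/ΣQ = (830.0·14.00 + 117.0·583.0) / 947.0 = 79830/947.0 = 84.30 mg/L.
Travel time t = 8.25·1000 / 0.22 = 37500 s = 10.42 h.
7.1%/h lost → k = −ln(1 − 0.071) = 0.07365 h⁻¹.
Decay over the reach: 84.30·exp(−kt) = 84.30·0.4643 = 39.14 mg/L.

39.1 mg/L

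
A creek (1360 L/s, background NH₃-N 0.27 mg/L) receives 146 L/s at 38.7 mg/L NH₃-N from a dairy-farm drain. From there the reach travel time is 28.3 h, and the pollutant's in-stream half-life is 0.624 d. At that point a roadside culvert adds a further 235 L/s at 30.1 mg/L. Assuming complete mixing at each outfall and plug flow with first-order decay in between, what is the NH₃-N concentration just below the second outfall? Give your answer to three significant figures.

Mass balance: C = (1360·0.2700 + 146.0·38.70) / 1506 = 6017/1506 = 3.996 mg/L; combined flow 1506 L/s.
Half-life 0.624 d → k = ln 2 / 0.624 = 1.111 d⁻¹.
Decay over the reach: 3.996·exp(−kt) = 3.996·0.2699 = 1.078 mg/L.
At the second outfall, C = (1506·1.078 + 235.0·30.10) / (1506 + 235.0) = 4.996 mg/L.

5.00 mg/L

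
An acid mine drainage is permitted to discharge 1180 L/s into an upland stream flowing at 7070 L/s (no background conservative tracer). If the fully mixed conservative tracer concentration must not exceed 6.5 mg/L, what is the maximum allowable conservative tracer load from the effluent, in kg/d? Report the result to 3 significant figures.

Mass balance at the limit: 7070·0 + 1180·Cₑ = 8250·6.5 → Cₑ = 45.44 mg/L.
1180 L/s = 1.180 m³/s. Load = 1.180 m³/s × 45.44 g/m³ × 86 400 s/d = 4633 kg/d.

4630 kg/d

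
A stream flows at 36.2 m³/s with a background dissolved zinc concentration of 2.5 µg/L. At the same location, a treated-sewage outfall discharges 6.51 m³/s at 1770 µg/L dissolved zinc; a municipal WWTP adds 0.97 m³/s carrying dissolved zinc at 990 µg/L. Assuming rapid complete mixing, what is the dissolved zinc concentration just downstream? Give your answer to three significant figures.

288 µg/L

After mixing, C = (36.20·2.500 + 6.510·1770 + 0.9700·990.0) / 43.68 = 12570/43.68 = 287.9 µg/L.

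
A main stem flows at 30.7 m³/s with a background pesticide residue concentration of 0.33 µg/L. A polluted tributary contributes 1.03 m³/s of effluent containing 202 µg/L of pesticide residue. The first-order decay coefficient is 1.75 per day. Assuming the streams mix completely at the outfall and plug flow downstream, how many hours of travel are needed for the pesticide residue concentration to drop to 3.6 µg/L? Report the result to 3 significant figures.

8.88 h

Mass balance: C = (30.70·0.3300 + 1.030·202.0) / 31.73 = 218.2/31.73 = 6.876 µg/L.
6.876·exp(−k·t) = 3.6 → t = ln(6.876/3.6)/k = 31950 s = 8.876 h.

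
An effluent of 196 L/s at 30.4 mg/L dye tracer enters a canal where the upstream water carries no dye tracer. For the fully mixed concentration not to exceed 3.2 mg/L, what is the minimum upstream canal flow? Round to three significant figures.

1670 L/s

Set C_mix = 3.2: (Q·0 + 196.0·30.40) / (Q + 196.0) = 3.2
→ Q = 196.0·(30.40 − 3.2)/(3.2 − 0) = 1666 L/s.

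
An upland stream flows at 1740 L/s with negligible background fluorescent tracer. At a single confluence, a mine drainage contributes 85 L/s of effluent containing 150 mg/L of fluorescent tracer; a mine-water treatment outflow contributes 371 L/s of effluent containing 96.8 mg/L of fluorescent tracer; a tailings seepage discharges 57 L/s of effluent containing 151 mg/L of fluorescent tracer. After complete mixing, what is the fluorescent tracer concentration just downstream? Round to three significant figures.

25.4 mg/L

Conservation of mass: C = (1740·0 + 85.00·150.0 + 371.0·96.80 + 57.00·151.0) / 2253 = 57270/2253 = 25.42 mg/L.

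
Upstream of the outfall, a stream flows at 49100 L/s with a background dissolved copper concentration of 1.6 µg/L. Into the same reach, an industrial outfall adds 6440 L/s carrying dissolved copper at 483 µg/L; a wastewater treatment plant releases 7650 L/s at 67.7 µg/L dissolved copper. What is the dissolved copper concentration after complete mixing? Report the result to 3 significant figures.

Flow-weighted average: C = (49100·1.600 + 6440·483.0 + 7650·67.70) / 63190 = 3707000/63190 = 58.66 µg/L.

58.7 µg/L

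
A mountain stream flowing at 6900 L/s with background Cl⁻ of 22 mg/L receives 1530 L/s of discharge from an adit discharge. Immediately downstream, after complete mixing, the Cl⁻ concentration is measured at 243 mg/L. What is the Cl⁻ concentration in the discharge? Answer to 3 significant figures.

1240 mg/L

Mass balance: 6900·22.00 + 1530·Cₑ = 8430·243.0
→ Cₑ = (8430·243.0 − 6900·22.00) / 1530 = 1240 mg/L.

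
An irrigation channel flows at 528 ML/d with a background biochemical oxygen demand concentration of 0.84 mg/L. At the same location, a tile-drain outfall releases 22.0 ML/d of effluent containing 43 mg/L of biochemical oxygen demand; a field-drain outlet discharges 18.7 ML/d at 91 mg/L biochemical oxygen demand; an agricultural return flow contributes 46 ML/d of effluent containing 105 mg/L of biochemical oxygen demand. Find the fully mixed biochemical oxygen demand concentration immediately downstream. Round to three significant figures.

12.9 mg/L

After mixing, C = (528.0·0.8400 + 22.00·43.00 + 18.70·91.00 + 46.00·105.0) / 614.7 = 7921/614.7 = 12.89 mg/L.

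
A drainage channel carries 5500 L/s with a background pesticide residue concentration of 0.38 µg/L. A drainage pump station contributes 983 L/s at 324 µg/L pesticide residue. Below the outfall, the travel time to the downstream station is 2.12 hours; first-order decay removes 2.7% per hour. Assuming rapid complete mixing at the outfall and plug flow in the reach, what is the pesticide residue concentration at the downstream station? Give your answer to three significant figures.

46.7 µg/L

Conservation of mass: C = (5500·0.3800 + 983.0·324.0) / 6483 = 320600/6483 = 49.45 µg/L.
2.7%/h lost → k = −ln(1 − 0.027) = 0.02737 h⁻¹.
After decay, C = 49.45 × e^(−kt) = 49.45 × 0.9436 = 46.66 µg/L.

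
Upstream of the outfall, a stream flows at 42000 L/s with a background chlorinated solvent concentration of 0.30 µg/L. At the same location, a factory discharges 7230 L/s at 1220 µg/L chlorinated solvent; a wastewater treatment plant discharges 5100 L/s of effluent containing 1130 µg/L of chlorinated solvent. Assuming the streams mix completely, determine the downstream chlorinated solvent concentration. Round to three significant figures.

Conservation of mass: C = (42000·0.3000 + 7230·1220 + 5100·1130) / 54330 = 14600000/54330 = 268.7 µg/L.

269 µg/L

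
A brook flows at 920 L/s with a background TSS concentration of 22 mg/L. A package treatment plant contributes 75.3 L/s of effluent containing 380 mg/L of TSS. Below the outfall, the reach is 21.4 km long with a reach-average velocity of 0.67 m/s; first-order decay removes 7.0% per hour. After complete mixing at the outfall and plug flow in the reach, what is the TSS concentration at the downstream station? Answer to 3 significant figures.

25.8 mg/L

Flow-weighted average: C = (920.0·22.00 + 75.30·380.0) / 995.3 = 48850/995.3 = 49.08 mg/L.
Travel time t = 21.4·1000 / 0.67 = 31940 s = 8.872 h.
7.0%/h lost → k = −ln(1 − 0.07) = 0.07257 h⁻¹.
First-order decay: C = 49.08·exp(−k·t) = 49.08·0.5253 = 25.78 mg/L.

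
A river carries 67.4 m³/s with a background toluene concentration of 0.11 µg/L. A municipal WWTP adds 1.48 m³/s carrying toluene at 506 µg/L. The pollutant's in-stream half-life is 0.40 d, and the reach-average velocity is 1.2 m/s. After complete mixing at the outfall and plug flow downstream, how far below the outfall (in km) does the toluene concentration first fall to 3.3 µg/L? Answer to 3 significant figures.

Mixed concentration C = ΣQC/ΣQ = (67.40·0.1100 + 1.480·506.0) / 68.88 = 756.3/68.88 = 10.98 µg/L.
Half-life 0.40 d → k = ln 2 / 0.40 = 1.733 d⁻¹.
Set 10.98·exp(−k·t) = 3.3 → t = ln(10.98/3.3)/k = 59940 s = 16.65 h.
Distance = v·t = 1.2·59940 = 71930 m = 71.93 km.

71.9 km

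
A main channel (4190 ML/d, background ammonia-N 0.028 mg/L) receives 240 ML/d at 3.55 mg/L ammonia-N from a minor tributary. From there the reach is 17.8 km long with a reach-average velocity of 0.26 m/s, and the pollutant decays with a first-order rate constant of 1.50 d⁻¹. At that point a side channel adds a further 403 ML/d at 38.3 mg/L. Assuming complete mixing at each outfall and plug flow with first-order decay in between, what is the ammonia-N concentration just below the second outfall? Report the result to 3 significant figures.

3.25 mg/L

Mass balance: C = (4190·0.02800 + 240.0·3.550) / 4430 = 969.3/4430 = 0.2188 mg/L; combined flow 4430 ML/d.
Travel time t = 17.8·1000 / 0.26 = 68460 s = 19.02 h.
After decay, C = 0.2188 × e^(−kt) = 0.2188 × 0.3047 = 0.06666 mg/L.
Second outfall: C = (4430·0.06666 + 403.0·38.30)/4833 = 3.255 mg/L.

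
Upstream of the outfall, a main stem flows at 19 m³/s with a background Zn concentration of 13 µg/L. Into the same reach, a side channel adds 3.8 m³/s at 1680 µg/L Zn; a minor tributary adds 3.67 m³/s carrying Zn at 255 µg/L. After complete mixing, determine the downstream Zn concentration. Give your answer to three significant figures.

Flow-weighted average: C = (19.00·13.00 + 3.800·1680 + 3.670·255.0) / 26.47 = 7567/26.47 = 285.9 µg/L.

286 µg/L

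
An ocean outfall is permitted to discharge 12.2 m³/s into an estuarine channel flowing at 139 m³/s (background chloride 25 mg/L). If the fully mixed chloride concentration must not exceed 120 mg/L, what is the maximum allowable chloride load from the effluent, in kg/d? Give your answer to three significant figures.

Mass balance at the limit: 139.0·25.00 + 12.20·Cₑ = 151.2·120 → Cₑ = 1202 mg/L.
Load = 12.20 m³/s × 1202 g/m³ × 86 400 s/d = 1267000 kg/d.

1270000 kg/d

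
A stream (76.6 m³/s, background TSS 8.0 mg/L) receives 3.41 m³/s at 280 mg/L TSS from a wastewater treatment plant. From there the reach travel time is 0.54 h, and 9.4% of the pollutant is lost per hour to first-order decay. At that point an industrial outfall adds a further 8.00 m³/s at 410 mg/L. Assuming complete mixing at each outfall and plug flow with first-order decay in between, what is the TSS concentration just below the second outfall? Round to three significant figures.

Mixed concentration C = ΣQC/ΣQ = (76.60·8.000 + 3.410·280.0) / 80.01 = 1568/80.01 = 19.59 mg/L; combined flow 80.01 m³/s.
9.4%/h lost → k = −ln(1 − 0.094) = 0.09872 h⁻¹.
Decay over the reach: 19.59·exp(−kt) = 19.59·0.9481 = 18.58 mg/L.
Second outfall: C = (80.01·18.58 + 8.000·410.0)/88.01 = 54.16 mg/L.

54.2 mg/L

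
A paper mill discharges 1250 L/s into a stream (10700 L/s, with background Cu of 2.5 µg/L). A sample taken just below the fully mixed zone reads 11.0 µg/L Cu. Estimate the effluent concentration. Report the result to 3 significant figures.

83.8 µg/L

Mass balance: 10700·2.500 + 1250·Cₑ = 11950·11.00
→ Cₑ = (11950·11.00 − 10700·2.500) / 1250 = 83.76 µg/L.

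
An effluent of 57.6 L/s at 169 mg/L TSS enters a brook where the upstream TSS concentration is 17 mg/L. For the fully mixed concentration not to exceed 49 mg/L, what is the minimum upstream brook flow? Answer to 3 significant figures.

Set C_mix = 49: (Q·17.00 + 57.60·169.0) / (Q + 57.60) = 49
→ Q = 57.60·(169.0 − 49)/(49 − 17.00) = 216.0 L/s.

216 L/s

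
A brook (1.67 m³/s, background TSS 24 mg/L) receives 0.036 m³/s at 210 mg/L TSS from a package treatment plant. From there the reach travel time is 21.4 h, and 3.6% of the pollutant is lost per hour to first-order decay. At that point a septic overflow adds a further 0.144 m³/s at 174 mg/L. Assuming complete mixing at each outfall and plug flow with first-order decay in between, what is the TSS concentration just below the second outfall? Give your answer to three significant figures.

25.3 mg/L

Flow-weighted average: C = (1.670·24.00 + 0.03600·210.0) / 1.706 = 47.64/1.706 = 27.92 mg/L; combined flow 1.706 m³/s.
3.6%/h lost → k = −ln(1 − 0.036) = 0.03666 h⁻¹.
After decay, C = 27.92 × e^(−kt) = 27.92 × 0.4563 = 12.74 mg/L.
Second outfall: C = (1.706·12.74 + 0.1440·174.0)/1.850 = 25.29 mg/L.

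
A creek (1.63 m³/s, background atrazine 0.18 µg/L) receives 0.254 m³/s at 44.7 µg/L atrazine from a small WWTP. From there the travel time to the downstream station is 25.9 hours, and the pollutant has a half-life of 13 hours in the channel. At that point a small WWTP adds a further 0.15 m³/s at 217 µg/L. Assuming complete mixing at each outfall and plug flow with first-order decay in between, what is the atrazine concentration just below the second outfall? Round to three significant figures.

After mixing, C = (1.630·0.1800 + 0.2540·44.70) / 1.884 = 11.65/1.884 = 6.182 µg/L; combined flow 1.884 m³/s.
Half-life 13 h → k = ln 2 / 13 = 0.05332 h⁻¹ = 1.280 d⁻¹.
First-order decay: C = 6.182·exp(−k·t) = 6.182·0.2513 = 1.554 µg/L.
At the second outfall, C = (1.884·1.554 + 0.1500·217.0) / (1.884 + 0.1500) = 17.44 µg/L.

17.4 µg/L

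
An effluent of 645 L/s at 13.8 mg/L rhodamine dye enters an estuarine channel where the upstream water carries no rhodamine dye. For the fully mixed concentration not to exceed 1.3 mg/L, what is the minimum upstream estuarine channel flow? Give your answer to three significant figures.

Set C_mix = 1.3: (Q·0 + 645.0·13.80) / (Q + 645.0) = 1.3
→ Q = 645.0·(13.80 − 1.3)/(1.3 − 0) = 6202 L/s.

6200 L/s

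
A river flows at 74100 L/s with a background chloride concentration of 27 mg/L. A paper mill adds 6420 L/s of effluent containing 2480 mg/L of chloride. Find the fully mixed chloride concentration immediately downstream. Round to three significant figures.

Conservation of mass: C = (74100·27.00 + 6420·2480) / 80520 = 17920000/80520 = 222.6 mg/L.

223 mg/L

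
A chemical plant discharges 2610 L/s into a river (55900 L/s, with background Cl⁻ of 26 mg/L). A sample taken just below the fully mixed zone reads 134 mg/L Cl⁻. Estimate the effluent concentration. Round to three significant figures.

Mass balance: 55900·26.00 + 2610·Cₑ = 58510·134.0
→ Cₑ = (58510·134.0 − 55900·26.00) / 2610 = 2447 mg/L.

2450 mg/L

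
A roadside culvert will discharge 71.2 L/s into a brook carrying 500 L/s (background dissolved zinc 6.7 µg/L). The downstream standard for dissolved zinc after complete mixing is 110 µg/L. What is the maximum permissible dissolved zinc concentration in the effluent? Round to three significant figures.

At the limit, (Qr·Cr + Qe·Cₑ)/(Qr + Qe) = 110:
Cₑ = (571.2·110 − 500.0·6.700) / 71.20 = 835.4 µg/L.

835 µg/L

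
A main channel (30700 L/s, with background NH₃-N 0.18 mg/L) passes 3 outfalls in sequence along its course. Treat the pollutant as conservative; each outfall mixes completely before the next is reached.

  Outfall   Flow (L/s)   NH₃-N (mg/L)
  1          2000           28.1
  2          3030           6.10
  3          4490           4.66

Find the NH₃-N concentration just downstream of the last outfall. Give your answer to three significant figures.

Below outfall 1: Q → 32700 L/s, C = (30700·0.1800 + 2000·28.10)/32700 = 1.888 mg/L.
Below outfall 2: Q → 35730 L/s, C = (32700·1.888 + 3030·6.100)/35730 = 2.245 mg/L.
Below outfall 3: Q → 40220 L/s, C = (35730·2.245 + 4490·4.660)/40220 = 2.514 mg/L.

2.51 mg/L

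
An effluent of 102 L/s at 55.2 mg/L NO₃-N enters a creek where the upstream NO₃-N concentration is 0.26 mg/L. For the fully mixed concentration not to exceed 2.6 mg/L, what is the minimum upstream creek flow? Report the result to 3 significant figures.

Set C_mix = 2.6: (Q·0.2600 + 102.0·55.20) / (Q + 102.0) = 2.6
→ Q = 102.0·(55.20 − 2.6)/(2.6 − 0.2600) = 2293 L/s.

2290 L/s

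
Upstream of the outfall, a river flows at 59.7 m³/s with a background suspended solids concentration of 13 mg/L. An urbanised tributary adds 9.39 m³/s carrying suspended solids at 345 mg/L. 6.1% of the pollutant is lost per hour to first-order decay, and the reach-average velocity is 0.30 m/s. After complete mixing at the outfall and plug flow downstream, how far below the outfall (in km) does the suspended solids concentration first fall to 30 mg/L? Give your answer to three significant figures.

11.3 km

Mass balance: C = (59.70·13.00 + 9.390·345.0) / 69.09 = 4016/69.09 = 58.12 mg/L.
6.1%/h lost → k = −ln(1 − 0.061) = 0.06294 h⁻¹.
Set 58.12·exp(−k·t) = 30 → t = ln(58.12/30)/k = 37830 s = 10.51 h.
Distance = v·t = 0.30·37830 = 11350 m = 11.35 km.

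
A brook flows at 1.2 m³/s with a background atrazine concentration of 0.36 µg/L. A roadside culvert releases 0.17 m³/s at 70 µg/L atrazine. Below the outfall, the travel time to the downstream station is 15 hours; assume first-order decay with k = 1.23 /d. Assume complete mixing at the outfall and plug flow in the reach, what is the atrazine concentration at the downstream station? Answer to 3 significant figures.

4.17 µg/L

Mass balance: C = (1.200·0.3600 + 0.1700·70.00) / 1.370 = 12.33/1.370 = 9.001 µg/L.
After decay, C = 9.001 × e^(−kt) = 9.001 × 0.4636 = 4.173 µg/L.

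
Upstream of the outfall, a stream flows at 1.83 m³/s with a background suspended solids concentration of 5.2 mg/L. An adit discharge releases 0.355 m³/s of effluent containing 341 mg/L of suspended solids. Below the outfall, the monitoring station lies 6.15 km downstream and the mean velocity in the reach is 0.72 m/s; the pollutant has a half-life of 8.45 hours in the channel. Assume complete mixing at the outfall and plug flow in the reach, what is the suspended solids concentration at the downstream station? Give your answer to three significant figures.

49.2 mg/L

Mixed concentration C = ΣQC/ΣQ = (1.830·5.200 + 0.3550·341.0) / 2.185 = 130.6/2.185 = 59.76 mg/L.
Travel time t = 6.15·1000 / 0.72 = 8542 s = 2.373 h.
Half-life 8.45 h → k = ln 2 / 8.45 = 0.08203 h⁻¹ = 1.969 d⁻¹.
Applying C = C₀e^(−kt): 59.76 × 0.8231 = 49.19 mg/L.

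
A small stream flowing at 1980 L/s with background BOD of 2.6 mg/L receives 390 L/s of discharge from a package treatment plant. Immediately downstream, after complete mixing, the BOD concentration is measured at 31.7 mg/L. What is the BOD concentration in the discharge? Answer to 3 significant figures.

Mass balance: 1980·2.600 + 390.0·Cₑ = 2370·31.70
→ Cₑ = (2370·31.70 − 1980·2.600) / 390.0 = 179.4 mg/L.

179 mg/L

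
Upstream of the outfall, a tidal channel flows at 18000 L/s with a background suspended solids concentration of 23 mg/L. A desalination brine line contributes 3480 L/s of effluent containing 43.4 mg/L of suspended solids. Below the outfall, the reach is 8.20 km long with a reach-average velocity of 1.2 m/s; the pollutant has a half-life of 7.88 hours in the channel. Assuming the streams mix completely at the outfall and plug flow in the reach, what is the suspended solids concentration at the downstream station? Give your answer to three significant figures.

22.3 mg/L

After mixing, C = (18000·23.00 + 3480·43.40) / 21480 = 565000/21480 = 26.31 mg/L.
Travel time t = 8.20·1000 / 1.2 = 6833 s = 1.898 h.
Half-life 7.88 h → k = ln 2 / 7.88 = 0.08796 h⁻¹ = 2.111 d⁻¹.
After decay, C = 26.31 × e^(−kt) = 26.31 × 0.8462 = 22.26 mg/L.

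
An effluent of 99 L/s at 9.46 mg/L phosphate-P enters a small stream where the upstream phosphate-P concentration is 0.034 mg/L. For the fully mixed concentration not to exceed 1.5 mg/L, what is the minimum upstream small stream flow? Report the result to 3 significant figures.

538 L/s

Set C_mix = 1.5: (Q·0.03400 + 99.00·9.460) / (Q + 99.00) = 1.5
→ Q = 99.00·(9.460 − 1.5)/(1.5 − 0.03400) = 537.5 L/s.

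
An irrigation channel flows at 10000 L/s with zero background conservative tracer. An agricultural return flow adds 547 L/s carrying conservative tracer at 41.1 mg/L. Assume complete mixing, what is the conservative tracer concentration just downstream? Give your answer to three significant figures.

2.13 mg/L

Conservation of mass: C = (10000·0 + 547.0·41.10) / 10550 = 22480/10550 = 2.132 mg/L.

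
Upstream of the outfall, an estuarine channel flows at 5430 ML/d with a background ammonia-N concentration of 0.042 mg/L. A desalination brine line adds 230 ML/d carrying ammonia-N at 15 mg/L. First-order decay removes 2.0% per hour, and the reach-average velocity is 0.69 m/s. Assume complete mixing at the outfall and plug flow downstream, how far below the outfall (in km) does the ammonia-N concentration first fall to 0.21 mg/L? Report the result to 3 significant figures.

After mixing, C = (5430·0.04200 + 230.0·15.00) / 5660 = 3678/5660 = 0.6498 mg/L.
2.0%/h lost → k = −ln(1 − 0.02) = 0.02020 h⁻¹.
Set 0.6498·exp(−k·t) = 0.21 → t = ln(0.6498/0.21)/k = 201300 s = 55.91 h.
Distance = v·t = 0.69·201300 = 138900 m = 138.9 km.

139 km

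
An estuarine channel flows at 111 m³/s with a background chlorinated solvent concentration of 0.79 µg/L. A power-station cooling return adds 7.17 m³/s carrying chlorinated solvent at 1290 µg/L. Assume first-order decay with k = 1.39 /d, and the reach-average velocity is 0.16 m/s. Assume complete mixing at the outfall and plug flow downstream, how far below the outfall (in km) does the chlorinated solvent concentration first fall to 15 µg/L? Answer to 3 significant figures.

After mixing, C = (111.0·0.7900 + 7.170·1290) / 118.2 = 9337/118.2 = 79.01 µg/L.
Set 79.01·exp(−k·t) = 15 → t = ln(79.01/15)/k = 103300 s = 28.69 h.
Distance = v·t = 0.16·103300 = 16520 m = 16.52 km.

16.5 km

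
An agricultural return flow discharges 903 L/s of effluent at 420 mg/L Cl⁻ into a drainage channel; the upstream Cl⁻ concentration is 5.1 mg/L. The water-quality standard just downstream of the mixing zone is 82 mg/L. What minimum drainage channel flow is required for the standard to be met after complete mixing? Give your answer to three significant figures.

Set C_mix = 82: (Q·5.100 + 903.0·420.0) / (Q + 903.0) = 82
→ Q = 903.0·(420.0 − 82)/(82 − 5.100) = 3969 L/s.

3970 L/s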